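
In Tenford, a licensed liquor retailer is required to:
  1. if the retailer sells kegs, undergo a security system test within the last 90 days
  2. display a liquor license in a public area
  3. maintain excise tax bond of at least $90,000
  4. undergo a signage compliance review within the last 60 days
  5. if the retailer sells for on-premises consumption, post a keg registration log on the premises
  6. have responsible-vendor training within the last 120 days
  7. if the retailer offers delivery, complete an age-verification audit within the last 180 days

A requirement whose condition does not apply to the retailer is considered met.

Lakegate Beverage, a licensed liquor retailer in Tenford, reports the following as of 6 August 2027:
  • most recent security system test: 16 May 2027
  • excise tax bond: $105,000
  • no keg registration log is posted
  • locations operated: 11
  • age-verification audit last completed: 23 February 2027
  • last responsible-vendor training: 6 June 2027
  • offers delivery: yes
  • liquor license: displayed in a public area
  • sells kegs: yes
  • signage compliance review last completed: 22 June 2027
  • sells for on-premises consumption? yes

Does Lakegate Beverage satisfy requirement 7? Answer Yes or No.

Yes

7. condition 'offers delivery' holds; age-verification audit 164 days ago vs limit 180 → met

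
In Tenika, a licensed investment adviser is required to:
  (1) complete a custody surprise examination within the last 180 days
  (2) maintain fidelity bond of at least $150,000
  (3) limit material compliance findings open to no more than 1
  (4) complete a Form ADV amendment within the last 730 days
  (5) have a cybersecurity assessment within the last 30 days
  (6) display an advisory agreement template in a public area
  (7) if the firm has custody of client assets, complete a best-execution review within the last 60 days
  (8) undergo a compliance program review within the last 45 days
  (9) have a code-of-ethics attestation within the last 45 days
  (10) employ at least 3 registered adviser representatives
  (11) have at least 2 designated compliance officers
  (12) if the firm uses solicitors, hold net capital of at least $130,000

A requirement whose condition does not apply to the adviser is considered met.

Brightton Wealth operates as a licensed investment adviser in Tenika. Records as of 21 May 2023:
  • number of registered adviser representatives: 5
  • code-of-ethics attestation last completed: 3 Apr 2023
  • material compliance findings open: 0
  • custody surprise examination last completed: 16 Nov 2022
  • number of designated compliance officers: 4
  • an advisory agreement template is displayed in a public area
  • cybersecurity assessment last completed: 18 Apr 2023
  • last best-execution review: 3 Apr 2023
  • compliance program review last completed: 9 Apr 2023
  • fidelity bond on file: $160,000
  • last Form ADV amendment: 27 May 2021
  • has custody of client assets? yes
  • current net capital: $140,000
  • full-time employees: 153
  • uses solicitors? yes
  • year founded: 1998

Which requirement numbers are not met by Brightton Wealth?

1, 5, 9

1. custody surprise examination 186 days ago vs limit 180 → not met
2. fidelity bond $160,000 ≥ $150,000 → met
3. material compliance findings open 0 ≤ 1 → met
4. Form ADV amendment 724 days ago vs limit 730 → met
5. cybersecurity assessment 33 days ago vs limit 30 → not met
6. advisory agreement template present → met
7. condition 'has custody of client assets' holds; best-execution review 48 days ago vs limit 60 → met
8. compliance program review 42 days ago vs limit 45 → met
9. code-of-ethics attestation 48 days ago vs limit 45 → not met
10. registered adviser representatives 5 ≥ 3 → met
11. designated compliance officers 4 ≥ 2 → met
12. condition 'uses solicitors' holds; net capital $140,000 ≥ $130,000 → met
Not met: 1, 5, 9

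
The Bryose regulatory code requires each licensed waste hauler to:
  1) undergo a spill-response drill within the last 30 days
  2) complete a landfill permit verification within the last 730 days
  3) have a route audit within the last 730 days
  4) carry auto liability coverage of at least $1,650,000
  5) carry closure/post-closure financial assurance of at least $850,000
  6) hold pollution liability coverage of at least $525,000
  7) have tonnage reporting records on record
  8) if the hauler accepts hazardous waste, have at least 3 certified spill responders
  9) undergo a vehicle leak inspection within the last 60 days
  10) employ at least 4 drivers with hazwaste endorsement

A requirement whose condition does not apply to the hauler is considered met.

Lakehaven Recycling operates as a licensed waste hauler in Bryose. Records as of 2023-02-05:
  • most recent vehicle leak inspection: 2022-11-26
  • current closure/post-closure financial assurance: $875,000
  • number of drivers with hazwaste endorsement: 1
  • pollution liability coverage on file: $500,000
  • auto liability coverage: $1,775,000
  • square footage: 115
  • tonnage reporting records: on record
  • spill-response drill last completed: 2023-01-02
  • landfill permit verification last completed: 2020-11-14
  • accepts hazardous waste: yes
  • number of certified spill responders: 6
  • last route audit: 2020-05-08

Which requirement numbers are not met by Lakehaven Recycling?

1. spill-response drill 34 days ago vs limit 30 → not met
2. landfill permit verification 813 days ago vs limit 730 → not met
3. route audit 1003 days ago vs limit 730 → not met
4. auto liability coverage $1,775,000 ≥ $1,650,000 → met
5. closure/post-closure financial assurance $875,000 ≥ $850,000 → met
6. pollution liability coverage $500,000 < $525,000 → not met
7. tonnage reporting records present → met
8. condition 'accepts hazardous waste' holds; certified spill responders 6 ≥ 3 → met
9. vehicle leak inspection 71 days ago vs limit 60 → not met
10. drivers with hazwaste endorsement 1 < 4 → not met
Not met: 1, 2, 3, 6, 9, 10

1, 2, 3, 6, 9, 10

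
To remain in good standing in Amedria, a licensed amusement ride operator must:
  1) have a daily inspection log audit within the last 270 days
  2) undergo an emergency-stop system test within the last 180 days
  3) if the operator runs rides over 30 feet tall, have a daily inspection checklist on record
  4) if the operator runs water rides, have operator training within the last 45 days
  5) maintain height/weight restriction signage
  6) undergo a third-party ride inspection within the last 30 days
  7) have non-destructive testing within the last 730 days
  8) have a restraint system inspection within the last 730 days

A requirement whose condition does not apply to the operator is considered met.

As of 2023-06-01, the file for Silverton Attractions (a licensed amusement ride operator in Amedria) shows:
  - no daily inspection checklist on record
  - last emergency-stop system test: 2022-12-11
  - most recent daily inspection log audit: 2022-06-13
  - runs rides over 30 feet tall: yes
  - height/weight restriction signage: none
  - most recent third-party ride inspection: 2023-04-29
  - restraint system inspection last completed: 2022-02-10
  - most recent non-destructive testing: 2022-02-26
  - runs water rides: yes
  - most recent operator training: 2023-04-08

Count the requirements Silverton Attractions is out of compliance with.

1. daily inspection log audit 353 days ago vs limit 270 → not met
2. emergency-stop system test 172 days ago vs limit 180 → met
3. condition 'runs rides over 30 feet tall' holds; daily inspection checklist absent → not met
4. condition 'runs water rides' holds; operator training 54 days ago vs limit 45 → not met
5. height/weight restriction signage absent → not met
6. third-party ride inspection 33 days ago vs limit 30 → not met
7. non-destructive testing 460 days ago vs limit 730 → met
8. restraint system inspection 476 days ago vs limit 730 → met
Not met: 5 of 8

5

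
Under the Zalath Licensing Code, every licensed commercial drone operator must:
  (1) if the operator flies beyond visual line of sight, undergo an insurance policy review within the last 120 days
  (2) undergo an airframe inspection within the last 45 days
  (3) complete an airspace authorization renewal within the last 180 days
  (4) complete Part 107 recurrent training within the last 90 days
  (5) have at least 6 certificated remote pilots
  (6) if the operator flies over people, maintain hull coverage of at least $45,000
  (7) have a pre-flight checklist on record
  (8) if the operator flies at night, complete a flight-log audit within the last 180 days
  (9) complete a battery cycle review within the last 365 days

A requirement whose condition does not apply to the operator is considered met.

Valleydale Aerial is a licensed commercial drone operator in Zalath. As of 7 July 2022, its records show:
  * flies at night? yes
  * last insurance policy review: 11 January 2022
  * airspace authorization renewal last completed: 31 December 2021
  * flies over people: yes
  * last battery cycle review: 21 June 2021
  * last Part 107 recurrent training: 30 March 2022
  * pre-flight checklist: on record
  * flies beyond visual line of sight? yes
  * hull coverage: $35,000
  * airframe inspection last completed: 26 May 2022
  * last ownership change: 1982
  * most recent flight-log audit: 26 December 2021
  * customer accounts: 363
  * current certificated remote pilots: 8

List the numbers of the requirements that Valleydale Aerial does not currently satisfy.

1. condition 'flies beyond visual line of sight' holds; insurance policy review 177 days ago vs limit 120 → not met
2. airframe inspection 42 days ago vs limit 45 → met
3. airspace authorization renewal 188 days ago vs limit 180 → not met
4. Part 107 recurrent training 99 days ago vs limit 90 → not met
5. certificated remote pilots 8 ≥ 6 → met
6. condition 'flies over people' holds; hull coverage $35,000 < $45,000 → not met
7. pre-flight checklist present → met
8. condition 'flies at night' holds; flight-log audit 193 days ago vs limit 180 → not met
9. battery cycle review 381 days ago vs limit 365 → not met
Not met: 1, 3, 4, 6, 8, 9

1, 3, 4, 6, 8, 9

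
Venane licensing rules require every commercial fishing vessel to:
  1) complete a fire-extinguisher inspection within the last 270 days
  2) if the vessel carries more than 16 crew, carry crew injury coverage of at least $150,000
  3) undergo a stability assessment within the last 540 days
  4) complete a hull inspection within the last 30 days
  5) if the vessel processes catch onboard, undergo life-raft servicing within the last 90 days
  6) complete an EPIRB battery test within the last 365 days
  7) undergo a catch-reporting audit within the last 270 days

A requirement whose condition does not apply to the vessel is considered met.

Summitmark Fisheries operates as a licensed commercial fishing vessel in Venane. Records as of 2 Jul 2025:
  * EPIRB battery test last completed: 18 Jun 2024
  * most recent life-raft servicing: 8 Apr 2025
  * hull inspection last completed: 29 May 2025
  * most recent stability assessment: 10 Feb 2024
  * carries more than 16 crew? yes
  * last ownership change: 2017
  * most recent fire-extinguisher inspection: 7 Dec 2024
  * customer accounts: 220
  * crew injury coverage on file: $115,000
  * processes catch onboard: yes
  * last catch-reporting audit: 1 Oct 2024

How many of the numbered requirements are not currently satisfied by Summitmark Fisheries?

4

1. fire-extinguisher inspection 207 days ago vs limit 270 → met
2. condition 'carries more than 16 crew' holds; crew injury coverage $115,000 < $150,000 → not met
3. stability assessment 508 days ago vs limit 540 → met
4. hull inspection 34 days ago vs limit 30 → not met
5. condition 'processes catch onboard' holds; life-raft servicing 85 days ago vs limit 90 → met
6. EPIRB battery test 379 days ago vs limit 365 → not met
7. catch-reporting audit 274 days ago vs limit 270 → not met
Not met: 4 of 7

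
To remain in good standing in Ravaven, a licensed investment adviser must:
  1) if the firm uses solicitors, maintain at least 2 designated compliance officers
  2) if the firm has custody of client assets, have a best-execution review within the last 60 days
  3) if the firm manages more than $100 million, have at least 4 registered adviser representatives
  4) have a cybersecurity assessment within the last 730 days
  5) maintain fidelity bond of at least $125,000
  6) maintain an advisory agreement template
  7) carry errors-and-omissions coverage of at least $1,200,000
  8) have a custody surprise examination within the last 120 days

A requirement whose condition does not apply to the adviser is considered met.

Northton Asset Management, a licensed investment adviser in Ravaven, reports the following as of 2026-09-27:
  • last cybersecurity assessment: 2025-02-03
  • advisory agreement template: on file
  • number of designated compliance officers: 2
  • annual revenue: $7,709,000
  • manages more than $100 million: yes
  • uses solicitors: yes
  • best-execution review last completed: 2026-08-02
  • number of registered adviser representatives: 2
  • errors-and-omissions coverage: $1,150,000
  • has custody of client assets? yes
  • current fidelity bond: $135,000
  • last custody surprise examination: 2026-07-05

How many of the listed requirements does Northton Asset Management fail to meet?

1. condition 'uses solicitors' holds; designated compliance officers 2 ≥ 2 → met
2. condition 'has custody of client assets' holds; best-execution review 56 days ago vs limit 60 → met
3. condition 'manages more than $100 million' holds; registered adviser representatives 2 < 4 → not met
4. cybersecurity assessment 601 days ago vs limit 730 → met
5. fidelity bond $135,000 ≥ $125,000 → met
6. advisory agreement template present → met
7. errors-and-omissions coverage $1,150,000 < $1,200,000 → not met
8. custody surprise examination 84 days ago vs limit 120 → met
Not met: 2 of 8

2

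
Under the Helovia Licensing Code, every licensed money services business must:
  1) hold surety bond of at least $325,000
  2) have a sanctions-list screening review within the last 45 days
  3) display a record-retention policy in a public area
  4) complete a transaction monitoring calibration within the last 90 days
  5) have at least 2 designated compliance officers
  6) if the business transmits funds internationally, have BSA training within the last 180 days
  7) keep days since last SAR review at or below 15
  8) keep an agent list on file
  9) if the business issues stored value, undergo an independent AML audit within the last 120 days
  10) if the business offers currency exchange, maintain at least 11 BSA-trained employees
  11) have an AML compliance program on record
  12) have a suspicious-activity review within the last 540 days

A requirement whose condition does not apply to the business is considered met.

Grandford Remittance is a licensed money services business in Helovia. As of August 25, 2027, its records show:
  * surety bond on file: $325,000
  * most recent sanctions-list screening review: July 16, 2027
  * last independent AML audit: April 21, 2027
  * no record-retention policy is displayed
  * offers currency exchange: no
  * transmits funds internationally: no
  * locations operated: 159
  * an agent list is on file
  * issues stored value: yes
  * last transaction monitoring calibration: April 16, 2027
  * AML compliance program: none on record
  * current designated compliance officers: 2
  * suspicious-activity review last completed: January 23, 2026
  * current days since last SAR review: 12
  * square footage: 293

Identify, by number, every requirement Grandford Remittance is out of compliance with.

3, 4, 9, 11, 12

1. surety bond $325,000 ≥ $325,000 → met
2. sanctions-list screening review 40 days ago vs limit 45 → met
3. record-retention policy absent → not met
4. transaction monitoring calibration 131 days ago vs limit 90 → not met
5. designated compliance officers 2 ≥ 2 → met
6. condition 'transmits funds internationally' does not hold → requirement n/a → met
7. days since last SAR review 12 ≤ 15 → met
8. agent list present → met
9. condition 'issues stored value' holds; independent AML audit 126 days ago vs limit 120 → not met
10. condition 'offers currency exchange' does not hold → requirement n/a → met
11. AML compliance program absent → not met
12. suspicious-activity review 579 days ago vs limit 540 → not met
Not met: 3, 4, 9, 11, 12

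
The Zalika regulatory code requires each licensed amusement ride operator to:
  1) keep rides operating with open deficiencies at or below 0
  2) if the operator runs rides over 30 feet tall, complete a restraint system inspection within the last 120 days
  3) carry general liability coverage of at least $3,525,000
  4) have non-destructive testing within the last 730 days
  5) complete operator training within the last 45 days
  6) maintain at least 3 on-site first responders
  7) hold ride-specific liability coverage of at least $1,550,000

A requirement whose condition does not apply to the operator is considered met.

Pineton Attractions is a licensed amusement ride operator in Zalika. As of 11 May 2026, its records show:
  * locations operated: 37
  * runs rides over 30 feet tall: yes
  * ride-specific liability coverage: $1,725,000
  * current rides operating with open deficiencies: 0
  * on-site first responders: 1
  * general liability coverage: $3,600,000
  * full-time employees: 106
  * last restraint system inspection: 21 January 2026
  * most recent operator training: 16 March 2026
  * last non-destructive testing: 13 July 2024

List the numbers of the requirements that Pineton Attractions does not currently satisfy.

5, 6

1. rides operating with open deficiencies 0 ≤ 0 → met
2. condition 'runs rides over 30 feet tall' holds; restraint system inspection 110 days ago vs limit 120 → met
3. general liability coverage $3,600,000 ≥ $3,525,000 → met
4. non-destructive testing 667 days ago vs limit 730 → met
5. operator training 56 days ago vs limit 45 → not met
6. on-site first responders 1 < 3 → not met
7. ride-specific liability coverage $1,725,000 ≥ $1,550,000 → met
Not met: 5, 6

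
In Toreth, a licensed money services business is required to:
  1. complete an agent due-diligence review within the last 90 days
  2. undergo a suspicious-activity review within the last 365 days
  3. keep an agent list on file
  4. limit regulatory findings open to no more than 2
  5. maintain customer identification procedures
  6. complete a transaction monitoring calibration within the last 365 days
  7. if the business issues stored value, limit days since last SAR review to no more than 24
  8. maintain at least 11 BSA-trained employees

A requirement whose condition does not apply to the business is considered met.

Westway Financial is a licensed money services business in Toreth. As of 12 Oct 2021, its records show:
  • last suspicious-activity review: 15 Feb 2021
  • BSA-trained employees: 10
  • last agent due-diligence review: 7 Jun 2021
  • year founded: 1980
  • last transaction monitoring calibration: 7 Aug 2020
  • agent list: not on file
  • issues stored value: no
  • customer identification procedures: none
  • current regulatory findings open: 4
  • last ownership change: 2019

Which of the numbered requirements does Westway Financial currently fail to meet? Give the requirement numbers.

1, 3, 4, 5, 6, 8

1. agent due-diligence review 127 days ago vs limit 90 → not met
2. suspicious-activity review 239 days ago vs limit 365 → met
3. agent list absent → not met
4. regulatory findings open 4 > 2 → not met
5. customer identification procedures absent → not met
6. transaction monitoring calibration 431 days ago vs limit 365 → not met
7. condition 'issues stored value' does not hold → requirement n/a → met
8. BSA-trained employees 10 < 11 → not met
Not met: 1, 3, 4, 5, 6, 8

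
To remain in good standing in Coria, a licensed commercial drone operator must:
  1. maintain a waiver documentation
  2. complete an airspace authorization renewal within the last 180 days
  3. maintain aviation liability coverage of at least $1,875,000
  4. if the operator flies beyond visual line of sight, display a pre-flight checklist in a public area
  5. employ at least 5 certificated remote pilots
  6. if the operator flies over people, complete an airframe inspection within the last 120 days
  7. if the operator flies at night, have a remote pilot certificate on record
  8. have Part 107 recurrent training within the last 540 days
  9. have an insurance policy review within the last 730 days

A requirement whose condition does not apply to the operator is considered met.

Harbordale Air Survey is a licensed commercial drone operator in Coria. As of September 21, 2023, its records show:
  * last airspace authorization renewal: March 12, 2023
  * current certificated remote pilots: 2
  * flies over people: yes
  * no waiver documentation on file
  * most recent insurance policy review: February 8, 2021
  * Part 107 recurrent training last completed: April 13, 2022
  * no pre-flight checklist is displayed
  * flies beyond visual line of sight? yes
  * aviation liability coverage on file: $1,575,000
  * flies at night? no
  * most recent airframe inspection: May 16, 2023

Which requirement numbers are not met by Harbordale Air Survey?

1, 2, 3, 4, 5, 6, 9

1. waiver documentation absent → not met
2. airspace authorization renewal 193 days ago vs limit 180 → not met
3. aviation liability coverage $1,575,000 < $1,875,000 → not met
4. condition 'flies beyond visual line of sight' holds; pre-flight checklist absent → not met
5. certificated remote pilots 2 < 5 → not met
6. condition 'flies over people' holds; airframe inspection 128 days ago vs limit 120 → not met
7. condition 'flies at night' does not hold → requirement n/a → met
8. Part 107 recurrent training 526 days ago vs limit 540 → met
9. insurance policy review 955 days ago vs limit 730 → not met
Not met: 1, 2, 3, 4, 5, 6, 9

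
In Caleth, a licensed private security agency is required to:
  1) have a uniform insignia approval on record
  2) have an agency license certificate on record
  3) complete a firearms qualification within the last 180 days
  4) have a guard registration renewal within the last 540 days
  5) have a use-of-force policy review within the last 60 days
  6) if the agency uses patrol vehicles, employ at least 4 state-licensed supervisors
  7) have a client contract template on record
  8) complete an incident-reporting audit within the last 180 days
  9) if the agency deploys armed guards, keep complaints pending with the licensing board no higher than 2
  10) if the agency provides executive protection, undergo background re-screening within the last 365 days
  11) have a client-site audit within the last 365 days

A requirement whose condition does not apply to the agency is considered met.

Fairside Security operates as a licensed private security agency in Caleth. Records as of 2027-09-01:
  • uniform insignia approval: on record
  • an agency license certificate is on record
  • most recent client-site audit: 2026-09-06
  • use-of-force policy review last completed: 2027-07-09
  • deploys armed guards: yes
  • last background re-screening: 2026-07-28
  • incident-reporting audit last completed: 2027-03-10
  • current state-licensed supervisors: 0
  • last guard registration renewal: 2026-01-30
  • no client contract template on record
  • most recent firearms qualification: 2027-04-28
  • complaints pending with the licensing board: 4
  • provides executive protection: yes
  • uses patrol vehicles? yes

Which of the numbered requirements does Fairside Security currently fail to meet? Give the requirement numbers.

1. uniform insignia approval present → met
2. agency license certificate present → met
3. firearms qualification 126 days ago vs limit 180 → met
4. guard registration renewal 579 days ago vs limit 540 → not met
5. use-of-force policy review 54 days ago vs limit 60 → met
6. condition 'uses patrol vehicles' holds; state-licensed supervisors 0 < 4 → not met
7. client contract template absent → not met
8. incident-reporting audit 175 days ago vs limit 180 → met
9. condition 'deploys armed guards' holds; complaints pending with the licensing board 4 > 2 → not met
10. condition 'provides executive protection' holds; background re-screening 400 days ago vs limit 365 → not met
11. client-site audit 360 days ago vs limit 365 → met
Not met: 4, 6, 7, 9, 10

4, 6, 7, 9, 10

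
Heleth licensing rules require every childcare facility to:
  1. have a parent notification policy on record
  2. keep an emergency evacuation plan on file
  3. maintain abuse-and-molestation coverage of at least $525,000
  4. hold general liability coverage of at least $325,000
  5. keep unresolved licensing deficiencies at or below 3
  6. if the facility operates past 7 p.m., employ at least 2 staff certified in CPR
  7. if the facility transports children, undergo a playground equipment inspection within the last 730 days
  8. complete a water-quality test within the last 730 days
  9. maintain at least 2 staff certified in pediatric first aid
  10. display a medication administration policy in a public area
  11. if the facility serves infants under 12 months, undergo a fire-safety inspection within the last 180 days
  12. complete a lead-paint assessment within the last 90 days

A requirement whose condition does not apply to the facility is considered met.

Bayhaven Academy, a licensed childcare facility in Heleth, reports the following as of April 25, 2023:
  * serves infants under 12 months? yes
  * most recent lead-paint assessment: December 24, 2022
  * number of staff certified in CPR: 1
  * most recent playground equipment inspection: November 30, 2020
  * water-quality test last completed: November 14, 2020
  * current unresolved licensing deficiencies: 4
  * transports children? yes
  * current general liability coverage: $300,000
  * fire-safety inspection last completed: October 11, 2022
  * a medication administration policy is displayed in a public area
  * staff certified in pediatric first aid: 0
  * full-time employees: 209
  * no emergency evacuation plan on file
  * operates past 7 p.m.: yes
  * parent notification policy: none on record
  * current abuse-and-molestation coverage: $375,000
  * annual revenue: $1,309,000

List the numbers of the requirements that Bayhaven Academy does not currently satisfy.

1. parent notification policy absent → not met
2. emergency evacuation plan absent → not met
3. abuse-and-molestation coverage $375,000 < $525,000 → not met
4. general liability coverage $300,000 < $325,000 → not met
5. unresolved licensing deficiencies 4 > 3 → not met
6. condition 'operates past 7 p.m.' holds; staff certified in CPR 1 < 2 → not met
7. condition 'transports children' holds; playground equipment inspection 876 days ago vs limit 730 → not met
8. water-quality test 892 days ago vs limit 730 → not met
9. staff certified in pediatric first aid 0 < 2 → not met
10. medication administration policy present → met
11. condition 'serves infants under 12 months' holds; fire-safety inspection 196 days ago vs limit 180 → not met
12. lead-paint assessment 122 days ago vs limit 90 → not met
Not met: 1, 2, 3, 4, 5, 6, 7, 8, 9, 11, 12

1, 2, 3, 4, 5, 6, 7, 8, 9, 11, 12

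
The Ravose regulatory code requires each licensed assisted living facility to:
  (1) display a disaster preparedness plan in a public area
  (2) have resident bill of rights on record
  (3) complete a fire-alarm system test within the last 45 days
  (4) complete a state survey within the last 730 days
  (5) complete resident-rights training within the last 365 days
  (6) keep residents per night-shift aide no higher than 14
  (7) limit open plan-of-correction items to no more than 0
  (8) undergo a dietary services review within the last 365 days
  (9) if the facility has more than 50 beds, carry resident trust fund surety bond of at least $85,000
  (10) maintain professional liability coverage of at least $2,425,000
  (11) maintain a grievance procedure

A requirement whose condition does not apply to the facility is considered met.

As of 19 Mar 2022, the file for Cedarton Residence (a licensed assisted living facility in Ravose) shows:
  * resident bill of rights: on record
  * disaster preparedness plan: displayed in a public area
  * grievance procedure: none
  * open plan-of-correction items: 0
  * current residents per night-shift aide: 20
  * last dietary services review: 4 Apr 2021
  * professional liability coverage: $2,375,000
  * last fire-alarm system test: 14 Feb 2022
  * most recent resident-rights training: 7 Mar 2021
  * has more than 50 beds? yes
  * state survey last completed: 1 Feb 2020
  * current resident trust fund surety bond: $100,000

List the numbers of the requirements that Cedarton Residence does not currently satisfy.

1. disaster preparedness plan present → met
2. resident bill of rights present → met
3. fire-alarm system test 33 days ago vs limit 45 → met
4. state survey 777 days ago vs limit 730 → not met
5. resident-rights training 377 days ago vs limit 365 → not met
6. residents per night-shift aide 20 > 14 → not met
7. open plan-of-correction items 0 ≤ 0 → met
8. dietary services review 349 days ago vs limit 365 → met
9. condition 'has more than 50 beds' holds; resident trust fund surety bond $100,000 ≥ $85,000 → met
10. professional liability coverage $2,375,000 < $2,425,000 → not met
11. grievance procedure absent → not met
Not met: 4, 5, 6, 10, 11

4, 5, 6, 10, 11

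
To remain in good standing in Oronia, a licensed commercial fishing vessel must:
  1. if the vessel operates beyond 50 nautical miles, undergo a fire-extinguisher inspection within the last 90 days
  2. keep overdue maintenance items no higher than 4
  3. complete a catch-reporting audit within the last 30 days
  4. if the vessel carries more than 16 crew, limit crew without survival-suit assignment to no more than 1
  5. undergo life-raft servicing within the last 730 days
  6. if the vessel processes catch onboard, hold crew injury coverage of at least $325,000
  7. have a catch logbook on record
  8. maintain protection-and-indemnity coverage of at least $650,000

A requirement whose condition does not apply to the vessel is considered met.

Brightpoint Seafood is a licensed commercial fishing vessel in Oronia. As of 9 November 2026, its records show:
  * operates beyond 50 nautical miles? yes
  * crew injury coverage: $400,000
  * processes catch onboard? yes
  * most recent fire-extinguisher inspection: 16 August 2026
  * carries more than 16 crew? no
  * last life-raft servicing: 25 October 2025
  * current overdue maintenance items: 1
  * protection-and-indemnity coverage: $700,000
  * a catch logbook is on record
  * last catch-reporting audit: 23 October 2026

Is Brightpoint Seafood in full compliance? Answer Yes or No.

Yes

1. condition 'operates beyond 50 nautical miles' holds; fire-extinguisher inspection 85 days ago vs limit 90 → met
2. overdue maintenance items 1 ≤ 4 → met
3. catch-reporting audit 17 days ago vs limit 30 → met
4. condition 'carries more than 16 crew' does not hold → requirement n/a → met
5. life-raft servicing 380 days ago vs limit 730 → met
6. condition 'processes catch onboard' holds; crew injury coverage $400,000 ≥ $325,000 → met
7. catch logbook present → met
8. protection-and-indemnity coverage $700,000 ≥ $650,000 → met
All met.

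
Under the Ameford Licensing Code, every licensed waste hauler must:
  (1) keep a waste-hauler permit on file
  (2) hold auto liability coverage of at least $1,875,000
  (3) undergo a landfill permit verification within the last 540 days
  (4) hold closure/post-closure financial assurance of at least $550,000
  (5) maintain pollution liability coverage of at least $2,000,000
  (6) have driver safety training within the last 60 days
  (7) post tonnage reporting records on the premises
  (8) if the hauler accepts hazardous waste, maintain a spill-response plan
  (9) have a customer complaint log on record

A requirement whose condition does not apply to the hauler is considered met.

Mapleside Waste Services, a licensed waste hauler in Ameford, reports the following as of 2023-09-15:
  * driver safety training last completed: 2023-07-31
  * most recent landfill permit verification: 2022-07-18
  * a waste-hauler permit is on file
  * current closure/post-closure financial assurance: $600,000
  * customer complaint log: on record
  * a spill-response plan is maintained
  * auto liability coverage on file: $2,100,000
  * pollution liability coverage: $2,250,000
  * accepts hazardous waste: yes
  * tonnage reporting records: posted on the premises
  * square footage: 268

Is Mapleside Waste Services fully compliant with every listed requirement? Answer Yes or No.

Yes

1. waste-hauler permit present → met
2. auto liability coverage $2,100,000 ≥ $1,875,000 → met
3. landfill permit verification 424 days ago vs limit 540 → met
4. closure/post-closure financial assurance $600,000 ≥ $550,000 → met
5. pollution liability coverage $2,250,000 ≥ $2,000,000 → met
6. driver safety training 46 days ago vs limit 60 → met
7. tonnage reporting records present → met
8. condition 'accepts hazardous waste' holds; spill-response plan present → met
9. customer complaint log present → met
All met.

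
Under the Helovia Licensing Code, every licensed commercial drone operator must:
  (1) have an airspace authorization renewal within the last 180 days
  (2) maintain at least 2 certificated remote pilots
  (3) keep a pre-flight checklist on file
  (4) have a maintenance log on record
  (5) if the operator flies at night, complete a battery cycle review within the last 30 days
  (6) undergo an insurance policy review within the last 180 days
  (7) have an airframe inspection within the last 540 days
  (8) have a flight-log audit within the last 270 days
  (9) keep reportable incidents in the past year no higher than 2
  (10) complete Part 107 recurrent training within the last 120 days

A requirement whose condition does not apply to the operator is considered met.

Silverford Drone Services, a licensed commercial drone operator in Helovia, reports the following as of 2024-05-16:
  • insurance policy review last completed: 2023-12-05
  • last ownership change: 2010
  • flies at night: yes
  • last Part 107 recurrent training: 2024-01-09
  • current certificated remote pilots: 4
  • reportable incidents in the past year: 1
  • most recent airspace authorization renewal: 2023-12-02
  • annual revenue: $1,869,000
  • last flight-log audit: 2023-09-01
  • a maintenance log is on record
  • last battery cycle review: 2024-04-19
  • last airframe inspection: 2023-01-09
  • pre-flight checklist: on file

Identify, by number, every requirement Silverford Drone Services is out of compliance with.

10

1. airspace authorization renewal 166 days ago vs limit 180 → met
2. certificated remote pilots 4 ≥ 2 → met
3. pre-flight checklist present → met
4. maintenance log present → met
5. condition 'flies at night' holds; battery cycle review 27 days ago vs limit 30 → met
6. insurance policy review 163 days ago vs limit 180 → met
7. airframe inspection 493 days ago vs limit 540 → met
8. flight-log audit 258 days ago vs limit 270 → met
9. reportable incidents in the past year 1 ≤ 2 → met
10. Part 107 recurrent training 128 days ago vs limit 120 → not met
Not met: 10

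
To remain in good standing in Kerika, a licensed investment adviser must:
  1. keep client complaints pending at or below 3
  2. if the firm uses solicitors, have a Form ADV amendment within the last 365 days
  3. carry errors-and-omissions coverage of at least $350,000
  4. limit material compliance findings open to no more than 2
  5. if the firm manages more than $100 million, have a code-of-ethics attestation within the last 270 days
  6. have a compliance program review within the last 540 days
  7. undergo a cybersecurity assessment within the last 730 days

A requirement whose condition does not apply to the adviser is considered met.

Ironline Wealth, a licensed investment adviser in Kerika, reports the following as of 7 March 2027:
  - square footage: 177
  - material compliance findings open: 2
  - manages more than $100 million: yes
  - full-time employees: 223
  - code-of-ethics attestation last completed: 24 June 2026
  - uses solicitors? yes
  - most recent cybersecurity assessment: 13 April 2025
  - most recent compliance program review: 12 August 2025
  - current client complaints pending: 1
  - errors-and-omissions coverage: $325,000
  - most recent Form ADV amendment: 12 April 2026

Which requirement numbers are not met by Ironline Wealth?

3, 6

1. client complaints pending 1 ≤ 3 → met
2. condition 'uses solicitors' holds; Form ADV amendment 329 days ago vs limit 365 → met
3. errors-and-omissions coverage $325,000 < $350,000 → not met
4. material compliance findings open 2 ≤ 2 → met
5. condition 'manages more than $100 million' holds; code-of-ethics attestation 256 days ago vs limit 270 → met
6. compliance program review 572 days ago vs limit 540 → not met
7. cybersecurity assessment 693 days ago vs limit 730 → met
Not met: 3, 6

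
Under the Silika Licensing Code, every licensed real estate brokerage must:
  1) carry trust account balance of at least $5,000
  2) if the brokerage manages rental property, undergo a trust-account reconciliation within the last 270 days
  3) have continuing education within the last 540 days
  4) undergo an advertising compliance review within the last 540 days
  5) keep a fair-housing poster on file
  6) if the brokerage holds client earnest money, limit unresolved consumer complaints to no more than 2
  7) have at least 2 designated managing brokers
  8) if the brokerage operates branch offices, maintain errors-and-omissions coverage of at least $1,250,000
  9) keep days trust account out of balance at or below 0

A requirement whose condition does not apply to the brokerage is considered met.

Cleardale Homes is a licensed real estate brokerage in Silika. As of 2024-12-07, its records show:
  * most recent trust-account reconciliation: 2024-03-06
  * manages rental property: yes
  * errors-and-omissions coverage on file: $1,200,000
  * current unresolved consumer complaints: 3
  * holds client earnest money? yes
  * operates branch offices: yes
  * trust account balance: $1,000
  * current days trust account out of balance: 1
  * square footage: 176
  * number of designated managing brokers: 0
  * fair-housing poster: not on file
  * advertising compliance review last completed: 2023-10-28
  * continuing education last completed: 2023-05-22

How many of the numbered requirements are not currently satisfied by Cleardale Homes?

8

1. trust account balance $1,000 < $5,000 → not met
2. condition 'manages rental property' holds; trust-account reconciliation 276 days ago vs limit 270 → not met
3. continuing education 565 days ago vs limit 540 → not met
4. advertising compliance review 406 days ago vs limit 540 → met
5. fair-housing poster absent → not met
6. condition 'holds client earnest money' holds; unresolved consumer complaints 3 > 2 → not met
7. designated managing brokers 0 < 2 → not met
8. condition 'operates branch offices' holds; errors-and-omissions coverage $1,200,000 < $1,250,000 → not met
9. days trust account out of balance 1 > 0 → not met
Not met: 8 of 9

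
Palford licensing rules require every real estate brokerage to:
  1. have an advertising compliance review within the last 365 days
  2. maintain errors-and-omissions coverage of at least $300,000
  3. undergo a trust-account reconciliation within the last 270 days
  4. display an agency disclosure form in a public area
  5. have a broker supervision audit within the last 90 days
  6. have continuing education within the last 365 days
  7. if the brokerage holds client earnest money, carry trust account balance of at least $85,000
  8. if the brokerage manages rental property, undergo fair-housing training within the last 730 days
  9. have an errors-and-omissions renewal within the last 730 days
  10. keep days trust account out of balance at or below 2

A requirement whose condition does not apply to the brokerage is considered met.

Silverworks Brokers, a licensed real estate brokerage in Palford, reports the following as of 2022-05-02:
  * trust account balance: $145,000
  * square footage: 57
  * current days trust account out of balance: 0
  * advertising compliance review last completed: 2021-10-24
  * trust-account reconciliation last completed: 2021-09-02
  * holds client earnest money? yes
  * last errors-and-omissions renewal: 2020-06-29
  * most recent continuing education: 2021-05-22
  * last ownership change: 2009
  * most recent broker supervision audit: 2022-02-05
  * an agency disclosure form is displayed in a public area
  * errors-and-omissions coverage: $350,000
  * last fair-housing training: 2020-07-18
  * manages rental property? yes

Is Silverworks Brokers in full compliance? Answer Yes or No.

Yes

1. advertising compliance review 190 days ago vs limit 365 → met
2. errors-and-omissions coverage $350,000 ≥ $300,000 → met
3. trust-account reconciliation 242 days ago vs limit 270 → met
4. agency disclosure form present → met
5. broker supervision audit 86 days ago vs limit 90 → met
6. continuing education 345 days ago vs limit 365 → met
7. condition 'holds client earnest money' holds; trust account balance $145,000 ≥ $85,000 → met
8. condition 'manages rental property' holds; fair-housing training 653 days ago vs limit 730 → met
9. errors-and-omissions renewal 672 days ago vs limit 730 → met
10. days trust account out of balance 0 ≤ 2 → met
All met.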